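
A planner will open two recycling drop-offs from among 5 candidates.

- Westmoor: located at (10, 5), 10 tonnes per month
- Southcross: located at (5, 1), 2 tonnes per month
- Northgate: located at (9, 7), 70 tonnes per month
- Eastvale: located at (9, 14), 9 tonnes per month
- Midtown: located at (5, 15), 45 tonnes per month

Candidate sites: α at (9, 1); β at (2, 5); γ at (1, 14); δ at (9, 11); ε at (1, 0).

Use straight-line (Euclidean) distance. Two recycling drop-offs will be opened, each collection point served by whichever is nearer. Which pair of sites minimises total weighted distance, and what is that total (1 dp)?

Evaluate every pair (each demand assigned to the nearer of the two):
  {γ, δ}: total = 574.9
  {α, δ}: total = 610.8
  {δ, ε}: total = 630.6
  {β, δ}: total = 632.4
  {α, γ}: total = 726.8
  {β, γ}: total = 857.1
  {α, β}: total = 1041.7
  {γ, ε}: total = 1112.9
  {β, ε}: total = 1170.3
  {α, ε}: total = 1241.4
Best pair: {γ, δ} with total 574.9.

{γ, δ}, total 574.9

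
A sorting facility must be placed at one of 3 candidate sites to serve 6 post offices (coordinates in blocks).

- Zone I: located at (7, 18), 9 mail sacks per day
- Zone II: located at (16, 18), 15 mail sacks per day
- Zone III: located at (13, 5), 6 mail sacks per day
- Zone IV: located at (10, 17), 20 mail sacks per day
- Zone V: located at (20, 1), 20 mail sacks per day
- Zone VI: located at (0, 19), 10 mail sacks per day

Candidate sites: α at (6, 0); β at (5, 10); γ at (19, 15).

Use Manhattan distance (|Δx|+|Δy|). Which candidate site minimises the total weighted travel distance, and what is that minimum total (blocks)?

γ, total 1071 blocks

Total weighted distance at each candidate:
  α (6, 0): total = 1633
  β (5, 10): total = 1313
  γ (19, 15): total = 1071
Minimum is at γ with total 1071 blocks.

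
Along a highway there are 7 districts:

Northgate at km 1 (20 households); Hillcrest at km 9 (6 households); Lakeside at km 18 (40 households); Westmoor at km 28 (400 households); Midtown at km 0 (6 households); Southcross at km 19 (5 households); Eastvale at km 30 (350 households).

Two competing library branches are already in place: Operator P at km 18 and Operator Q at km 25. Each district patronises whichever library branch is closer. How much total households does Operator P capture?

The indifferent point is the midpoint (18+25)/2 = 21.5; districts left of it (closer to Operator P at 18) go to Operator P, those right go to Operator Q.
  Midtown at 0 (w=6) → Operator P
  Northgate at 1 (w=20) → Operator P
  Hillcrest at 9 (w=6) → Operator P
  Lakeside at 18 (w=40) → Operator P
  Southcross at 19 (w=5) → Operator P
  Westmoor at 28 (w=400) → Operator Q
  Eastvale at 30 (w=350) → Operator Q
Operator P captures 77; Operator Q captures 750.

77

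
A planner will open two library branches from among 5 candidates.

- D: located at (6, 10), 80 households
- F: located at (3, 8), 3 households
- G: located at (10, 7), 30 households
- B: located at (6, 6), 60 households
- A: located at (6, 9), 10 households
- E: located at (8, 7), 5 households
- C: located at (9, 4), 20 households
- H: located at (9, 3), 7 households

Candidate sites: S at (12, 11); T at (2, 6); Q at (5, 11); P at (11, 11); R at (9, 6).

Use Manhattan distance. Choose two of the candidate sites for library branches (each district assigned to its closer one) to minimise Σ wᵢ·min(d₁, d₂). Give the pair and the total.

Evaluate every pair (each demand assigned to the nearer of the two):
  {Q, R}: total = 516
  {P, R}: total = 875
  {T, R}: total = 940
  {S, R}: total = 955
  {T, Q}: total = 994
  {Q, P}: total = 1000
  {S, Q}: total = 1057
  {T, P}: total = 1234
  {S, T}: total = 1344
  {S, P}: total = 1618
Best pair: {Q, R} with total 516.

{Q, R}, total 516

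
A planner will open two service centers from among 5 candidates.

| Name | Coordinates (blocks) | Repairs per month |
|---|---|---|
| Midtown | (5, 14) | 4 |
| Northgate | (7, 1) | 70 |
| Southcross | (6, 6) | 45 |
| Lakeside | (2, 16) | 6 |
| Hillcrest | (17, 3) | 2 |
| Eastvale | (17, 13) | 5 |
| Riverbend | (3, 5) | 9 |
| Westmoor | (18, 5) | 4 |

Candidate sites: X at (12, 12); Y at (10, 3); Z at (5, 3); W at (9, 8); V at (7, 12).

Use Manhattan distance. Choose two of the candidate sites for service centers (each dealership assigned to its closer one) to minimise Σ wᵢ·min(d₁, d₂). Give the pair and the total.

Evaluate every pair (each demand assigned to the nearer of the two):
  {Z, V}: total = 705
  {X, Z}: total = 722
  {Z, W}: total = 763
  {Y, Z}: total = 775
  {Y, W}: total = 905
  {Y, V}: total = 925
  {X, Y}: total = 950
  {W, V}: total = 1135
  {X, W}: total = 1160
  {X, V}: total = 1364
Best pair: {Z, V} with total 705.

{Z, V}, total 705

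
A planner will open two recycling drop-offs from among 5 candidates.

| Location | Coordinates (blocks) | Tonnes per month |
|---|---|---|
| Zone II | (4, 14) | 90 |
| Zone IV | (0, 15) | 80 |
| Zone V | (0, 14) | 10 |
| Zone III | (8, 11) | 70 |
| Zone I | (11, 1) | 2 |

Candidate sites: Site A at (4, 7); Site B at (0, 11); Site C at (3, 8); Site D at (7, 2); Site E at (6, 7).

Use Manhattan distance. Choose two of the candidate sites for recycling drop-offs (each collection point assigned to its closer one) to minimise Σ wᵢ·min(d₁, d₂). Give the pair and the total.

Evaluate every pair (each demand assigned to the nearer of the two):
  {Site B, Site E}: total = 1422
  {Site B, Site D}: total = 1550
  {Site A, Site B}: total = 1566
  {Site B, Site C}: total = 1570
  {Site C, Site E}: total = 1962
  {Site C, Site D}: total = 2090
  {Site A, Site C}: total = 2106
  {Site A, Site E}: total = 2142
  {Site A, Site D}: total = 2270
  {Site D, Site E}: total = 2490
Best pair: {Site B, Site E} with total 1422.

{Site B, Site E}, total 1422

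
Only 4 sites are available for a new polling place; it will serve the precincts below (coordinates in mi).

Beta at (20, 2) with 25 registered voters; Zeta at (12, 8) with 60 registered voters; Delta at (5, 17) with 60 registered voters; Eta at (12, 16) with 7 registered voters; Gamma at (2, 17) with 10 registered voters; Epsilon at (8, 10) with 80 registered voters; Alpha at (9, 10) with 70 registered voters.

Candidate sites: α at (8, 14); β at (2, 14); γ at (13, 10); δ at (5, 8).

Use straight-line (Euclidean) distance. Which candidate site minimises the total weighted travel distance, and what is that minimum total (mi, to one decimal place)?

α, total 1818.5 mi

Total weighted distance at each candidate:
  α (8, 14): total = 1818.5
  β (2, 14): total = 2737.7
  γ (13, 10): total = 1890.7
  δ (5, 8): total = 2134.7
Minimum is at α with total 1818.5 mi.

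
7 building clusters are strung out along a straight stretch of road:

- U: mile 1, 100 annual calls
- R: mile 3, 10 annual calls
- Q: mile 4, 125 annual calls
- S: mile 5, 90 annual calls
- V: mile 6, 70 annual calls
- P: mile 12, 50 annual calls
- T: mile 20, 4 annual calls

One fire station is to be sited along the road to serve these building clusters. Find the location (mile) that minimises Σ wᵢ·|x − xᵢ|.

For a sum of weighted absolute distances on a line, the optimum is the weighted median (not the mean). Total weight W = 449; half-weight = 224.5.
Sort by position and accumulate weight:
  mile 1 (U, w=100) → cum 100
  mile 3 (R, w=10) → cum 110
  mile 4 (Q, w=125) → cum 235  ≥ 224.5 → median here
  mile 5 (S, w=90) → cum 325
  mile 6 (V, w=70) → cum 395
  mile 12 (P, w=50) → cum 445
  mile 20 (T, w=4) → cum 449
Optimal location: mile 4.

x = 4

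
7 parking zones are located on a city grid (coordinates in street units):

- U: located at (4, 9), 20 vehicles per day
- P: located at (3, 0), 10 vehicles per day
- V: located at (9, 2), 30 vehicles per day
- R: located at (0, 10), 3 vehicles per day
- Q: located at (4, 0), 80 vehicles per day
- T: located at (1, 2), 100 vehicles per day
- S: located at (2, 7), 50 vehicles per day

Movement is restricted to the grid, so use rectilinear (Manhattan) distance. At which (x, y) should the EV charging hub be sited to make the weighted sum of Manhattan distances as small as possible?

(2, 2)

Manhattan distance separates: Σwᵢ(|x−xᵢ|+|y−yᵢ|) = Σwᵢ|x−xᵢ| + Σwᵢ|y−yᵢ|, so x and y are optimised independently as 1-D weighted medians.
Total weight W = 293; half = 146.5.
x-coordinate, sorted with cumulative weight:
  x=0 (R, w=3) cum 3
  x=1 (T, w=100) cum 103
  x=2 (S, w=50) cum 153  ← median
  x=3 (P, w=10) cum 163
  x=4 (U, w=20) cum 183
  x=4 (Q, w=80) cum 263
  x=9 (V, w=30) cum 293
⇒ x* = 2
y-coordinate, sorted with cumulative weight:
  y=0 (P, w=10) cum 10
  y=0 (Q, w=80) cum 90
  y=2 (V, w=30) cum 120
  y=2 (T, w=100) cum 220  ← median
  y=7 (S, w=50) cum 270
  y=9 (U, w=20) cum 290
  y=10 (R, w=3) cum 293
⇒ y* = 2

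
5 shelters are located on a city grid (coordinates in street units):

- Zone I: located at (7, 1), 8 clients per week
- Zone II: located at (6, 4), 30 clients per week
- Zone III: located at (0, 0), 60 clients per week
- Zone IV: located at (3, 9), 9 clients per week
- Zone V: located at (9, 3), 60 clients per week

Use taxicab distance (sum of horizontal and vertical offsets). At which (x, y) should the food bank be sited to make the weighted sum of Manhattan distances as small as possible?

Manhattan distance separates: Σwᵢ(|x−xᵢ|+|y−yᵢ|) = Σwᵢ|x−xᵢ| + Σwᵢ|y−yᵢ|, so x and y are optimised independently as 1-D weighted medians.
Total weight W = 167; half = 83.5.
x-coordinate, sorted with cumulative weight:
  x=0 (Zone III, w=60) cum 60
  x=3 (Zone IV, w=9) cum 69
  x=6 (Zone II, w=30) cum 99  ← median
  x=7 (Zone I, w=8) cum 107
  x=9 (Zone V, w=60) cum 167
⇒ x* = 6
y-coordinate, sorted with cumulative weight:
  y=0 (Zone III, w=60) cum 60
  y=1 (Zone I, w=8) cum 68
  y=3 (Zone V, w=60) cum 128  ← median
  y=4 (Zone II, w=30) cum 158
  y=9 (Zone IV, w=9) cum 167
⇒ y* = 3

(6, 3)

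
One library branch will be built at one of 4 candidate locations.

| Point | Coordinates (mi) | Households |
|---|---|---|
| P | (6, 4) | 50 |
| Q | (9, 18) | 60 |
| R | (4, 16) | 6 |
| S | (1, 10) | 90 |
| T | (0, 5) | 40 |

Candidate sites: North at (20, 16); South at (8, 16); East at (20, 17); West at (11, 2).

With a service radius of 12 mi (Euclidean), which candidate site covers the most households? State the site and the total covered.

South, covering 156

Coverage radius r = 12 mi; a point is covered iff (Δx)²+(Δy)² ≤ 12² = 144.
  North (20, 16): covers {Q} → 60
  South (8, 16): covers {Q, R, S} → 156
  East (20, 17): covers {Q} → 60
  West (11, 2): covers {P, T} → 90
Maximum coverage at South: 156 households.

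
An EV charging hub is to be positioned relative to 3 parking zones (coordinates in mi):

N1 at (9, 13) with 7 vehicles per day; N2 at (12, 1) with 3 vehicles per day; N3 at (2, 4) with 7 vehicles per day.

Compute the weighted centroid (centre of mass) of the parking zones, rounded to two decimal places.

The minimiser of Σwᵢ‖p−pᵢ‖² is the weighted centroid p* = (Σwᵢpᵢ)/(Σwᵢ).
Σwᵢ = 17.
Σwᵢxᵢ = 7·9 + 3·12 + 7·2 = 113.
Σwᵢyᵢ = 7·13 + 3·1 + 7·4 = 122.
x* = 113/17 = 6.65, y* = 122/17 = 7.18.

(6.65, 7.18)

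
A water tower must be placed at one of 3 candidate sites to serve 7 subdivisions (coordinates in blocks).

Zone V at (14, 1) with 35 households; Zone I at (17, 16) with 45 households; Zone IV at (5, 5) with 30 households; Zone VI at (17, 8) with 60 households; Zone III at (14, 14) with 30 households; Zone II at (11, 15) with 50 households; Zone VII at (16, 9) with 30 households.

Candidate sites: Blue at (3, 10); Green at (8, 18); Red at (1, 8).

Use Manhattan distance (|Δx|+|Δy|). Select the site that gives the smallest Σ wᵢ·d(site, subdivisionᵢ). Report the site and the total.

Total weighted distance at each candidate:
  Blue (3, 10): total = 4290
  Green (8, 18): total = 4030
  Red (1, 8): total = 4850
Minimum is at Green with total 4030 blocks.

Green, total 4030 blocks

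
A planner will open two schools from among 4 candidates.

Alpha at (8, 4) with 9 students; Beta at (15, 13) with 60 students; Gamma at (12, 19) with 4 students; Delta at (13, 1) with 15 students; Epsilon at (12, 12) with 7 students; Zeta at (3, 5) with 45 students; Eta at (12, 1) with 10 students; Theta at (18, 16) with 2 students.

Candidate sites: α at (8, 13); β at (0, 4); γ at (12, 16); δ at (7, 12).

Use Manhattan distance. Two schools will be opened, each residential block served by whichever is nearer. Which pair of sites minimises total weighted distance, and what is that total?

Evaluate every pair (each demand assigned to the nearer of the two):
  {β, γ}: total = 1054
  {α, β}: total = 1163
  {β, δ}: total = 1295
  {γ, δ}: total = 1378
  {α, γ}: total = 1468
  {α, δ}: total = 1512
Best pair: {β, γ} with total 1054.

{β, γ}, total 1054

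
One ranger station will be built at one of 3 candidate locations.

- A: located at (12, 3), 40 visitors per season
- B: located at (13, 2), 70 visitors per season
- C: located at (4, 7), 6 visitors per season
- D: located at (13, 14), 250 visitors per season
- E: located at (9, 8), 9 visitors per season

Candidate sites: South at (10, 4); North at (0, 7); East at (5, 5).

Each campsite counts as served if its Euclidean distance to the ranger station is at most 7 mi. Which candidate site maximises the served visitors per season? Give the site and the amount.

Coverage radius r = 7 mi; a point is covered iff (Δx)²+(Δy)² ≤ 7² = 49.
  South (10, 4): covers {A, B, C, E} → 125
  North (0, 7): covers {C} → 6
  East (5, 5): covers {C, E} → 15
Maximum coverage at South: 125 visitors per season.

South, covering 125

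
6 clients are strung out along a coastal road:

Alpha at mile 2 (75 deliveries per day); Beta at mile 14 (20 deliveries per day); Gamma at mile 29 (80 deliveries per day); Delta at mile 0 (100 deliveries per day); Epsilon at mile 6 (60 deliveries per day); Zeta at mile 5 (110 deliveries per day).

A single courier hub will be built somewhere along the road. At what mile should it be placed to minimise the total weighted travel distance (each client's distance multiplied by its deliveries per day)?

For a sum of weighted absolute distances on a line, the optimum is the weighted median (not the mean). Total weight W = 445; half-weight = 222.5.
Sort by position and accumulate weight:
  mile 0 (Delta, w=100) → cum 100
  mile 2 (Alpha, w=75) → cum 175
  mile 5 (Zeta, w=110) → cum 285  ≥ 222.5 → median here
  mile 6 (Epsilon, w=60) → cum 345
  mile 14 (Beta, w=20) → cum 365
  mile 29 (Gamma, w=80) → cum 445
Optimal location: mile 5.

x = 5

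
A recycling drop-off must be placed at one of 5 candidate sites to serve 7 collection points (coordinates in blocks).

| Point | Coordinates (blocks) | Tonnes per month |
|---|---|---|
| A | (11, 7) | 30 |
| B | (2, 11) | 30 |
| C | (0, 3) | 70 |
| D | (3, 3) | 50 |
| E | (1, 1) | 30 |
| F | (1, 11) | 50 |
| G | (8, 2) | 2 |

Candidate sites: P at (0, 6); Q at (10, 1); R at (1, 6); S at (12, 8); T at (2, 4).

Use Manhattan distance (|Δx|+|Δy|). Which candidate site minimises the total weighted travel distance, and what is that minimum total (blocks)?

Total weighted distance at each candidate:
  P (0, 6): total = 1584
  Q (10, 1): total = 3266
  R (1, 6): total = 1462
  S (12, 8): total = 3600
  T (2, 4): total = 1416
Minimum is at T with total 1416 blocks.

T, total 1416 blocks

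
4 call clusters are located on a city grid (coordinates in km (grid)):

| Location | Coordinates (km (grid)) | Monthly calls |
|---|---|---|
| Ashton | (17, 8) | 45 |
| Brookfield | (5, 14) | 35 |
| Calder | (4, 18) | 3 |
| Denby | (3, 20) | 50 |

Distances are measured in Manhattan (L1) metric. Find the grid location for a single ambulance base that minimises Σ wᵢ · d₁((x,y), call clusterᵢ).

Manhattan distance separates: Σwᵢ(|x−xᵢ|+|y−yᵢ|) = Σwᵢ|x−xᵢ| + Σwᵢ|y−yᵢ|, so x and y are optimised independently as 1-D weighted medians.
Total weight W = 133; half = 66.5.
x-coordinate, sorted with cumulative weight:
  x=3 (Denby, w=50) cum 50
  x=4 (Calder, w=3) cum 53
  x=5 (Brookfield, w=35) cum 88  ← median
  x=17 (Ashton, w=45) cum 133
⇒ x* = 5
y-coordinate, sorted with cumulative weight:
  y=8 (Ashton, w=45) cum 45
  y=14 (Brookfield, w=35) cum 80  ← median
  y=18 (Calder, w=3) cum 83
  y=20 (Denby, w=50) cum 133
⇒ y* = 14

(5, 14)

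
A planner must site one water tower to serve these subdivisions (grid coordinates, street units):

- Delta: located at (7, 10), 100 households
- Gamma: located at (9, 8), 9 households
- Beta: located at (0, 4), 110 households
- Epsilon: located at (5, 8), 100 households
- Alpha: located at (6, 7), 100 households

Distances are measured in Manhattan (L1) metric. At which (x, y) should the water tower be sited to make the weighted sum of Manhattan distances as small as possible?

(5, 7)

Manhattan distance separates: Σwᵢ(|x−xᵢ|+|y−yᵢ|) = Σwᵢ|x−xᵢ| + Σwᵢ|y−yᵢ|, so x and y are optimised independently as 1-D weighted medians.
Total weight W = 419; half = 209.5.
x-coordinate, sorted with cumulative weight:
  x=0 (Beta, w=110) cum 110
  x=5 (Epsilon, w=100) cum 210  ← median
  x=6 (Alpha, w=100) cum 310
  x=7 (Delta, w=100) cum 410
  x=9 (Gamma, w=9) cum 419
⇒ x* = 5
y-coordinate, sorted with cumulative weight:
  y=4 (Beta, w=110) cum 110
  y=7 (Alpha, w=100) cum 210  ← median
  y=8 (Gamma, w=9) cum 219
  y=8 (Epsilon, w=100) cum 319
  y=10 (Delta, w=100) cum 419
⇒ y* = 7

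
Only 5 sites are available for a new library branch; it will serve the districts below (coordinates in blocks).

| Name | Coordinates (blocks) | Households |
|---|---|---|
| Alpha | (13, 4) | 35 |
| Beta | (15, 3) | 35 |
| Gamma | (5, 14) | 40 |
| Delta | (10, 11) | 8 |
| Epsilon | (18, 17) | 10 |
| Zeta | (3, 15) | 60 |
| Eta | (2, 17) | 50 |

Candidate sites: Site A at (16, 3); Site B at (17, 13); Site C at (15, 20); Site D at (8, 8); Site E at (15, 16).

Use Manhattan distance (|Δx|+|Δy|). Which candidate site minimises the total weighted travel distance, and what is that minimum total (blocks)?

Site D, total 2795 blocks

Total weighted distance at each candidate:
  Site A (16, 3): total = 4227
  Site B (17, 13): total = 3427
  Site C (15, 20): total = 3857
  Site D (8, 8): total = 2795
  Site E (15, 16): total = 3025
Minimum is at Site D with total 2795 blocks.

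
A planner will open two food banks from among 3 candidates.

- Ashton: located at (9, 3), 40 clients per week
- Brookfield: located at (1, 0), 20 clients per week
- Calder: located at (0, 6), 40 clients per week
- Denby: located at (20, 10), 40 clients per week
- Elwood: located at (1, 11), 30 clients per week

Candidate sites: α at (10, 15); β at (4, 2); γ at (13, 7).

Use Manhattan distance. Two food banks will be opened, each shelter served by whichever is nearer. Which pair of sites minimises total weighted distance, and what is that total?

Evaluate every pair (each demand assigned to the nearer of the two):
  {β, γ}: total = 1420
  {α, β}: total = 1620
  {α, γ}: total = 2050
Best pair: {β, γ} with total 1420.

{β, γ}, total 1420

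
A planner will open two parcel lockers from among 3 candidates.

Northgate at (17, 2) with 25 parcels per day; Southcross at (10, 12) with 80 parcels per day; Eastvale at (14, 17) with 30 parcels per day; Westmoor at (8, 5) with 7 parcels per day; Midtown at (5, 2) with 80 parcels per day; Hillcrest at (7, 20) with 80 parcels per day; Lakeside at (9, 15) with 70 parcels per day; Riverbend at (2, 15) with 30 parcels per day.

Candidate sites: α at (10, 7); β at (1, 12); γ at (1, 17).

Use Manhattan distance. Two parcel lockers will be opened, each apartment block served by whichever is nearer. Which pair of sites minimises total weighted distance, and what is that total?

Evaluate every pair (each demand assigned to the nearer of the two):
  {α, γ}: total = 3358
  {α, β}: total = 3818
  {β, γ}: total = 4488
Best pair: {α, γ} with total 3358.

{α, γ}, total 3358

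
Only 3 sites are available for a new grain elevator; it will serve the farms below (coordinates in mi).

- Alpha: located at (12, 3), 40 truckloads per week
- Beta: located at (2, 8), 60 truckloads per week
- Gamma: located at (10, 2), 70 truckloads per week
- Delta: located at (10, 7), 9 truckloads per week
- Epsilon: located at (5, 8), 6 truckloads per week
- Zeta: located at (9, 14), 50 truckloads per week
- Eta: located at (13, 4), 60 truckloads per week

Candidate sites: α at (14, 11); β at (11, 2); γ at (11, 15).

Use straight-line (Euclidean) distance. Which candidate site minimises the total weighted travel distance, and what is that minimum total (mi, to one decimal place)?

β, total 1650.4 mi

Total weighted distance at each candidate:
  α (14, 11): total = 2585.1
  β (11, 2): total = 1650.4
  γ (11, 15): total = 2989.0
Minimum is at β with total 1650.4 mi.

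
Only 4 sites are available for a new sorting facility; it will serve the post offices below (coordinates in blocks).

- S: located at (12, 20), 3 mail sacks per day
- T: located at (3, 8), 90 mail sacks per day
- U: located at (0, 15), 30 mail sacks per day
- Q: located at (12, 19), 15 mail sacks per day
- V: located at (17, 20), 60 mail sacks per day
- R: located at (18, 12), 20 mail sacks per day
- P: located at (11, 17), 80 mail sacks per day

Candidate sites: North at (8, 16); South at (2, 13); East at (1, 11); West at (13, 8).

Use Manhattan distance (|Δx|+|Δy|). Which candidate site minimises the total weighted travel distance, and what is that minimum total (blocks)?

North, total 2949 blocks

Total weighted distance at each candidate:
  North (8, 16): total = 2949
  South (2, 13): total = 3651
  East (1, 11): total = 4085
  West (13, 8): total = 3739
Minimum is at North with total 2949 blocks.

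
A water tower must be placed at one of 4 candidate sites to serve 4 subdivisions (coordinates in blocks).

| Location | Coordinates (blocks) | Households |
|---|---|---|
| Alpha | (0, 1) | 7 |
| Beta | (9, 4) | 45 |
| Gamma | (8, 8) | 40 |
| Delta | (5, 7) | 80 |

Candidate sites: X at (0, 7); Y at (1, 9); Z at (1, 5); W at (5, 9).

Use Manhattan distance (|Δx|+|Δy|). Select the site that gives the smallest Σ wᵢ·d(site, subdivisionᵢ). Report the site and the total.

Total weighted distance at each candidate:
  X (0, 7): total = 1342
  Y (1, 9): total = 1448
  Z (1, 5): total = 1320
  W (5, 9): total = 816
Minimum is at W with total 816 blocks.

W, total 816 blocks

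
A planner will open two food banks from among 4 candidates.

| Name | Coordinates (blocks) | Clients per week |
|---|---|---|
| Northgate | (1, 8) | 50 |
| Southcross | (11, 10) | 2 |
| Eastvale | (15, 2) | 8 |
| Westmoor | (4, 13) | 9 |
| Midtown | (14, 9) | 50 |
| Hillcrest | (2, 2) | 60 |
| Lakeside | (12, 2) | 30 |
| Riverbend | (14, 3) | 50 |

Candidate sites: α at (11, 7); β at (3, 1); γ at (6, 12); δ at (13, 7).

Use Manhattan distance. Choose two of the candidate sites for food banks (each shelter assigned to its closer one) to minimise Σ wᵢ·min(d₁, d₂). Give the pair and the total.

Evaluate every pair (each demand assigned to the nearer of the two):
  {β, δ}: total = 1333
  {α, β}: total = 1545
  {γ, δ}: total = 1963
  {α, δ}: total = 2149
  {α, γ}: total = 2175
  {β, γ}: total = 2215
Best pair: {β, δ} with total 1333.

{β, δ}, total 1333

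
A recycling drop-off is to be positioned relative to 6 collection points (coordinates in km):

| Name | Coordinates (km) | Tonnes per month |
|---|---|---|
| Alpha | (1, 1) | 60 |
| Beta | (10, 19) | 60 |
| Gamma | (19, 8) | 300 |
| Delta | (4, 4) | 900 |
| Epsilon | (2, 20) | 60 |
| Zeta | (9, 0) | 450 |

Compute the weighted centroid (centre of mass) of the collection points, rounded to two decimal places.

(7.72, 4.59)

The minimiser of Σwᵢ‖p−pᵢ‖² is the weighted centroid p* = (Σwᵢpᵢ)/(Σwᵢ).
Σwᵢ = 1830.
Σwᵢxᵢ = 60·1 + 60·10 + 300·19 + 900·4 + 60·2 + 450·9 = 14130.
Σwᵢyᵢ = 60·1 + 60·19 + 300·8 + 900·4 + 60·20 + 450·0 = 8400.
x* = 14130/1830 = 7.72, y* = 8400/1830 = 4.59.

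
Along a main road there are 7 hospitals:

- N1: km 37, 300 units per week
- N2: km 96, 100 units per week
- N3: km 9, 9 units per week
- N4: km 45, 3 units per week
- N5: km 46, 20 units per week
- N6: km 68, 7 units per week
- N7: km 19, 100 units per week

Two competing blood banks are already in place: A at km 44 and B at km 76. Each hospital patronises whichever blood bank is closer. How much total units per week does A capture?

The indifferent point is the midpoint (44+76)/2 = 60; hospitals left of it (closer to A at 44) go to A, those right go to B.
  N3 at 9 (w=9) → A
  N7 at 19 (w=100) → A
  N1 at 37 (w=300) → A
  N4 at 45 (w=3) → A
  N5 at 46 (w=20) → A
  N6 at 68 (w=7) → B
  N2 at 96 (w=100) → B
A captures 432; B captures 107.

432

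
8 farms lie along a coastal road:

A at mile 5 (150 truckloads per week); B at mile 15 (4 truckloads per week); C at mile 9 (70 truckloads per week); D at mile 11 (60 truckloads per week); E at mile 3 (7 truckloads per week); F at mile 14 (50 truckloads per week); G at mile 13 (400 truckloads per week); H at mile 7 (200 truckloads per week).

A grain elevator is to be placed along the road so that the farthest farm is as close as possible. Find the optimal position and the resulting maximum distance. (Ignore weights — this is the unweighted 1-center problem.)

The 1-center on a line is the midpoint of the two extreme points: leftmost at 3, rightmost at 15.
Optimal location = (3 + 15)/2 = 9; maximum distance = (15 − 3)/2 = 6.

location 9, max distance 6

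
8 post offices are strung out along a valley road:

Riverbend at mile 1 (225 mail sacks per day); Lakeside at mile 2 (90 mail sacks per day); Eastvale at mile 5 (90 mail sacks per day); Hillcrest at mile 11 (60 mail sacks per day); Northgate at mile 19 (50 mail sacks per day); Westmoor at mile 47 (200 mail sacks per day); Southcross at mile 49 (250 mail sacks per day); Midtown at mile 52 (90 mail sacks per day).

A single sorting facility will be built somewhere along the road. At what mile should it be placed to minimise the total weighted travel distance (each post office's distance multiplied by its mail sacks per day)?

x = 47

For a sum of weighted absolute distances on a line, the optimum is the weighted median (not the mean). Total weight W = 1055; half-weight = 527.5.
Sort by position and accumulate weight:
  mile 1 (Riverbend, w=225) → cum 225
  mile 2 (Lakeside, w=90) → cum 315
  mile 5 (Eastvale, w=90) → cum 405
  mile 11 (Hillcrest, w=60) → cum 465
  mile 19 (Northgate, w=50) → cum 515
  mile 47 (Westmoor, w=200) → cum 715  ≥ 527.5 → median here
  mile 49 (Southcross, w=250) → cum 965
  mile 52 (Midtown, w=90) → cum 1055
Optimal location: mile 47.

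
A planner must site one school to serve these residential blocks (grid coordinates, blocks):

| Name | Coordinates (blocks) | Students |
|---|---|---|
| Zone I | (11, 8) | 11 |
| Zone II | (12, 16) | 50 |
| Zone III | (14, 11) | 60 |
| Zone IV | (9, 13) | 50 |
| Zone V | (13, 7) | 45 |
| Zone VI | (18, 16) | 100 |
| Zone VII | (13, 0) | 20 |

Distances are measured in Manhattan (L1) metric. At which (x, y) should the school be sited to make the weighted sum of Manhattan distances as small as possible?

(13, 13)

Manhattan distance separates: Σwᵢ(|x−xᵢ|+|y−yᵢ|) = Σwᵢ|x−xᵢ| + Σwᵢ|y−yᵢ|, so x and y are optimised independently as 1-D weighted medians.
Total weight W = 336; half = 168.
x-coordinate, sorted with cumulative weight:
  x=9 (Zone IV, w=50) cum 50
  x=11 (Zone I, w=11) cum 61
  x=12 (Zone II, w=50) cum 111
  x=13 (Zone V, w=45) cum 156
  x=13 (Zone VII, w=20) cum 176  ← median
  x=14 (Zone III, w=60) cum 236
  x=18 (Zone VI, w=100) cum 336
⇒ x* = 13
y-coordinate, sorted with cumulative weight:
  y=0 (Zone VII, w=20) cum 20
  y=7 (Zone V, w=45) cum 65
  y=8 (Zone I, w=11) cum 76
  y=11 (Zone III, w=60) cum 136
  y=13 (Zone IV, w=50) cum 186  ← median
  y=16 (Zone II, w=50) cum 236
  y=16 (Zone VI, w=100) cum 336
⇒ y* = 13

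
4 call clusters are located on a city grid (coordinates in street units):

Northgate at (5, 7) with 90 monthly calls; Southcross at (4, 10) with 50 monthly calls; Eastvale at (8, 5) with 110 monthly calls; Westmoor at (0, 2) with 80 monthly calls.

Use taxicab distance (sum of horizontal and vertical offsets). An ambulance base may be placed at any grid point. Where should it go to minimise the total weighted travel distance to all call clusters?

Manhattan distance separates: Σwᵢ(|x−xᵢ|+|y−yᵢ|) = Σwᵢ|x−xᵢ| + Σwᵢ|y−yᵢ|, so x and y are optimised independently as 1-D weighted medians.
Total weight W = 330; half = 165.
x-coordinate, sorted with cumulative weight:
  x=0 (Westmoor, w=80) cum 80
  x=4 (Southcross, w=50) cum 130
  x=5 (Northgate, w=90) cum 220  ← median
  x=8 (Eastvale, w=110) cum 330
⇒ x* = 5
y-coordinate, sorted with cumulative weight:
  y=2 (Westmoor, w=80) cum 80
  y=5 (Eastvale, w=110) cum 190  ← median
  y=7 (Northgate, w=90) cum 280
  y=10 (Southcross, w=50) cum 330
⇒ y* = 5

(5, 5)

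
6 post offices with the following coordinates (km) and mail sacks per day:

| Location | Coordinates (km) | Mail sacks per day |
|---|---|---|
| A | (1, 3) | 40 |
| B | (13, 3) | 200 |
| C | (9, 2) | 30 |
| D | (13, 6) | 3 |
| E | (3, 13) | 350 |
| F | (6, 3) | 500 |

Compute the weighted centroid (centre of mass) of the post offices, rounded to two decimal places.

The minimiser of Σwᵢ‖p−pᵢ‖² is the weighted centroid p* = (Σwᵢpᵢ)/(Σwᵢ).
Σwᵢ = 1123.
Σwᵢxᵢ = 40·1 + 200·13 + 30·9 + 3·13 + 350·3 + 500·6 = 6999.
Σwᵢyᵢ = 40·3 + 200·3 + 30·2 + 3·6 + 350·13 + 500·3 = 6848.
x* = 6999/1123 = 6.23, y* = 6848/1123 = 6.10.

(6.23, 6.10)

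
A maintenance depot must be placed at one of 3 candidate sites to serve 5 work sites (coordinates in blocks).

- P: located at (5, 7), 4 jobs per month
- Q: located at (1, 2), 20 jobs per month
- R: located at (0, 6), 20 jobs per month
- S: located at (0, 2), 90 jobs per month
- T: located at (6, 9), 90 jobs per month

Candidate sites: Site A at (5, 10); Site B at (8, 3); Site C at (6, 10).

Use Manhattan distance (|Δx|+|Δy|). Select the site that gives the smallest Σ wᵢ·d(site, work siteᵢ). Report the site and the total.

Total weighted distance at each candidate:
  Site A (5, 10): total = 1782
  Site B (8, 3): total = 1938
  Site C (6, 10): total = 1826
Minimum is at Site A with total 1782 blocks.

Site A, total 1782 blocks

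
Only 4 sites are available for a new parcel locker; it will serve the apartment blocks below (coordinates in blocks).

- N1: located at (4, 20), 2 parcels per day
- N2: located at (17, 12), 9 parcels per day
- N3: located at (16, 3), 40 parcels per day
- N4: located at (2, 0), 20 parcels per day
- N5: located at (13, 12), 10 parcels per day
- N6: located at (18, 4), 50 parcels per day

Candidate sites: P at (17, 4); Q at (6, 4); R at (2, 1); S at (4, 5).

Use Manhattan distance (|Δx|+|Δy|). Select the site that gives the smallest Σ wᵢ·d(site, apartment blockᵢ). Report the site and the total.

P, total 760 blocks

Total weighted distance at each candidate:
  P (17, 4): total = 760
  Q (6, 4): total = 1557
  R (2, 1): total = 2106
  S (4, 5): total = 1820
Minimum is at P with total 760 blocks.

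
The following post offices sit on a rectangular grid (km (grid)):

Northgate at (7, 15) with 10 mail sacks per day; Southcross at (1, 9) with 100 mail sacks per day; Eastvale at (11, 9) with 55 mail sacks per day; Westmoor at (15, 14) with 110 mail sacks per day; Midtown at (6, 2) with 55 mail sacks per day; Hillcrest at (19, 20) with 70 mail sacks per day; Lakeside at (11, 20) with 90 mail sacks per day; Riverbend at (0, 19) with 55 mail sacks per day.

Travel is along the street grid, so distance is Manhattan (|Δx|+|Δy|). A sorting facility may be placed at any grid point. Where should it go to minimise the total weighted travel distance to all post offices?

Manhattan distance separates: Σwᵢ(|x−xᵢ|+|y−yᵢ|) = Σwᵢ|x−xᵢ| + Σwᵢ|y−yᵢ|, so x and y are optimised independently as 1-D weighted medians.
Total weight W = 545; half = 272.5.
x-coordinate, sorted with cumulative weight:
  x=0 (Riverbend, w=55) cum 55
  x=1 (Southcross, w=100) cum 155
  x=6 (Midtown, w=55) cum 210
  x=7 (Northgate, w=10) cum 220
  x=11 (Eastvale, w=55) cum 275  ← median
  x=11 (Lakeside, w=90) cum 365
  x=15 (Westmoor, w=110) cum 475
  x=19 (Hillcrest, w=70) cum 545
⇒ x* = 11
y-coordinate, sorted with cumulative weight:
  y=2 (Midtown, w=55) cum 55
  y=9 (Southcross, w=100) cum 155
  y=9 (Eastvale, w=55) cum 210
  y=14 (Westmoor, w=110) cum 320  ← median
  y=15 (Northgate, w=10) cum 330
  y=19 (Riverbend, w=55) cum 385
  y=20 (Hillcrest, w=70) cum 455
  y=20 (Lakeside, w=90) cum 545
⇒ y* = 14

(11, 14)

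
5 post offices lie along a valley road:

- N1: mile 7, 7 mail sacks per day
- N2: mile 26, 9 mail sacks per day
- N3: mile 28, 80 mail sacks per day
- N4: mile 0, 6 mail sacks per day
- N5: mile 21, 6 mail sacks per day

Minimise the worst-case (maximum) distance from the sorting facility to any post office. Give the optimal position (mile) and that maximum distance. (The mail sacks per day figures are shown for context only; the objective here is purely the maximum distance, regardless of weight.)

location 14, max distance 14

The 1-center on a line is the midpoint of the two extreme points: leftmost at 0, rightmost at 28.
Optimal location = (0 + 28)/2 = 14; maximum distance = (28 − 0)/2 = 14.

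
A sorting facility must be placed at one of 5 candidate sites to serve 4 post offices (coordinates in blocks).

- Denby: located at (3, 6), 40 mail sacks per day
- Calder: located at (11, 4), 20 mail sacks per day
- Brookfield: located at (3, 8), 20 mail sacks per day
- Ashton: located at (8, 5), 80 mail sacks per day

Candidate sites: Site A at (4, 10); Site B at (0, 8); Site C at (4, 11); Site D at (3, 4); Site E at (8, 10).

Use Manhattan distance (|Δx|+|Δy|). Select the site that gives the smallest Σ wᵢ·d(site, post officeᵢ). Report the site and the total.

Site D, total 800 blocks

Total weighted distance at each candidate:
  Site A (4, 10): total = 1240
  Site B (0, 8): total = 1440
  Site C (4, 11): total = 1400
  Site D (3, 4): total = 800
  Site E (8, 10): total = 1080
Minimum is at Site D with total 800 blocks.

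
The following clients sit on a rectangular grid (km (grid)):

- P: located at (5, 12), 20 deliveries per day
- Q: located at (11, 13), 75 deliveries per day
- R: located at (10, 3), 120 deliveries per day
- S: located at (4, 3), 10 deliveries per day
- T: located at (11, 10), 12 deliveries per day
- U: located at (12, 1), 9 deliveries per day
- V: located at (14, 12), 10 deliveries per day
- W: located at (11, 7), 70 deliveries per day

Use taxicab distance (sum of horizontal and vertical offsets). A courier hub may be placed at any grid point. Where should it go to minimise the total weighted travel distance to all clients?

(11, 7)

Manhattan distance separates: Σwᵢ(|x−xᵢ|+|y−yᵢ|) = Σwᵢ|x−xᵢ| + Σwᵢ|y−yᵢ|, so x and y are optimised independently as 1-D weighted medians.
Total weight W = 326; half = 163.
x-coordinate, sorted with cumulative weight:
  x=4 (S, w=10) cum 10
  x=5 (P, w=20) cum 30
  x=10 (R, w=120) cum 150
  x=11 (Q, w=75) cum 225  ← median
  x=11 (T, w=12) cum 237
  x=11 (W, w=70) cum 307
  x=12 (U, w=9) cum 316
  x=14 (V, w=10) cum 326
⇒ x* = 11
y-coordinate, sorted with cumulative weight:
  y=1 (U, w=9) cum 9
  y=3 (R, w=120) cum 129
  y=3 (S, w=10) cum 139
  y=7 (W, w=70) cum 209  ← median
  y=10 (T, w=12) cum 221
  y=12 (P, w=20) cum 241
  y=12 (V, w=10) cum 251
  y=13 (Q, w=75) cum 326
⇒ y* = 7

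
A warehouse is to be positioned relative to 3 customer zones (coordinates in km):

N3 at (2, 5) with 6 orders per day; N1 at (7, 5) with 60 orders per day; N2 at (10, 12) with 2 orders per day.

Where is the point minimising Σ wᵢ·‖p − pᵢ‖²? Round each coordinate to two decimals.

The minimiser of Σwᵢ‖p−pᵢ‖² is the weighted centroid p* = (Σwᵢpᵢ)/(Σwᵢ).
Σwᵢ = 68.
Σwᵢxᵢ = 6·2 + 60·7 + 2·10 = 452.
Σwᵢyᵢ = 6·5 + 60·5 + 2·12 = 354.
x* = 452/68 = 6.65, y* = 354/68 = 5.21.

(6.65, 5.21)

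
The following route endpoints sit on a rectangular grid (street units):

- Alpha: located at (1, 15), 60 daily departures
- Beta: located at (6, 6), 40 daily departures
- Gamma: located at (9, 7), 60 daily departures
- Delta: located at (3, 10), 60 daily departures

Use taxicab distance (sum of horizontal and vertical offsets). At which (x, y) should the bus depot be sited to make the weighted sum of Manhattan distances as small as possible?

Manhattan distance separates: Σwᵢ(|x−xᵢ|+|y−yᵢ|) = Σwᵢ|x−xᵢ| + Σwᵢ|y−yᵢ|, so x and y are optimised independently as 1-D weighted medians.
Total weight W = 220; half = 110.
x-coordinate, sorted with cumulative weight:
  x=1 (Alpha, w=60) cum 60
  x=3 (Delta, w=60) cum 120  ← median
  x=6 (Beta, w=40) cum 160
  x=9 (Gamma, w=60) cum 220
⇒ x* = 3
y-coordinate, sorted with cumulative weight:
  y=6 (Beta, w=40) cum 40
  y=7 (Gamma, w=60) cum 100
  y=10 (Delta, w=60) cum 160  ← median
  y=15 (Alpha, w=60) cum 220
⇒ y* = 10

(3, 10)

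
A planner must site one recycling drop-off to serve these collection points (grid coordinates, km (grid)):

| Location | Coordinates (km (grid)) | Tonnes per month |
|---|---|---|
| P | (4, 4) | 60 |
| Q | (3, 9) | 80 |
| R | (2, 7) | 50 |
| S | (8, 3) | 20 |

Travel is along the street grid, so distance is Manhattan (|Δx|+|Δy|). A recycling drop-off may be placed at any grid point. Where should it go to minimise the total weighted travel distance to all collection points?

Manhattan distance separates: Σwᵢ(|x−xᵢ|+|y−yᵢ|) = Σwᵢ|x−xᵢ| + Σwᵢ|y−yᵢ|, so x and y are optimised independently as 1-D weighted medians.
Total weight W = 210; half = 105.
x-coordinate, sorted with cumulative weight:
  x=2 (R, w=50) cum 50
  x=3 (Q, w=80) cum 130  ← median
  x=4 (P, w=60) cum 190
  x=8 (S, w=20) cum 210
⇒ x* = 3
y-coordinate, sorted with cumulative weight:
  y=3 (S, w=20) cum 20
  y=4 (P, w=60) cum 80
  y=7 (R, w=50) cum 130  ← median
  y=9 (Q, w=80) cum 210
⇒ y* = 7

(3, 7)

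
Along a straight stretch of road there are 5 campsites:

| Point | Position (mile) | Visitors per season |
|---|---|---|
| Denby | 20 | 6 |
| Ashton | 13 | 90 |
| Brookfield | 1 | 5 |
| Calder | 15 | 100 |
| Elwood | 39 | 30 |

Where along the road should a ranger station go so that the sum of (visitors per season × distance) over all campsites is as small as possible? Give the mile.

x = 15

For a sum of weighted absolute distances on a line, the optimum is the weighted median (not the mean). Total weight W = 231; half-weight = 115.5.
Sort by position and accumulate weight:
  mile 1 (Brookfield, w=5) → cum 5
  mile 13 (Ashton, w=90) → cum 95
  mile 15 (Calder, w=100) → cum 195  ≥ 115.5 → median here
  mile 20 (Denby, w=6) → cum 201
  mile 39 (Elwood, w=30) → cum 231
Optimal location: mile 15.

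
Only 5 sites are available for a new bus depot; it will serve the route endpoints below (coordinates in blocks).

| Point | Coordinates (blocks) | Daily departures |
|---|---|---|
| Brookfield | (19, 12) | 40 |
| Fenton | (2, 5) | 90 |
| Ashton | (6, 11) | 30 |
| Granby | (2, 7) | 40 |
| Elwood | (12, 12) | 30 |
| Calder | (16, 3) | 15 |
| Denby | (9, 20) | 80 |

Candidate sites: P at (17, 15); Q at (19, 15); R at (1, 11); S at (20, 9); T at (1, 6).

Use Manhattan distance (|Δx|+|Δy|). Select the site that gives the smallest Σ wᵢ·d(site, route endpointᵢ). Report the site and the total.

Total weighted distance at each candidate:
  P (17, 15): total = 5295
  Q (19, 15): total = 5785
  R (1, 11): total = 3805
  S (20, 9): total = 5660
  T (1, 6): total = 4060
Minimum is at R with total 3805 blocks.

R, total 3805 blocks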